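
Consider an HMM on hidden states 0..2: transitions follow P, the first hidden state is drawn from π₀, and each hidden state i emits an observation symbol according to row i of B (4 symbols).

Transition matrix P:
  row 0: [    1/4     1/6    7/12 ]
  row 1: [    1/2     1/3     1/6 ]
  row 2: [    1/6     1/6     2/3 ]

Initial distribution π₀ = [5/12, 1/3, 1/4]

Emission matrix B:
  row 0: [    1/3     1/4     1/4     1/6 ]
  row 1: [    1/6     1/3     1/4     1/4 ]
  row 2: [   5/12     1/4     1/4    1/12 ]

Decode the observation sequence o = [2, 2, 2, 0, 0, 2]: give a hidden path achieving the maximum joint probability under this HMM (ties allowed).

t=0: δ = [1.042e-01, 8.333e-02, 6.250e-02]  (obs o_0=2)
t=1: δ = [1.042e-02, 6.944e-03, 1.519e-02]  ψ = [1, 1, 0]  (obs o_1=2)
t=2: δ = [8.681e-04, 6.330e-04, 2.532e-03]  ψ = [1, 2, 2]  (obs o_2=2)
t=3: δ = [1.407e-04, 7.033e-05, 7.033e-04]  ψ = [2, 2, 2]  (obs o_3=0)
t=4: δ = [3.907e-05, 1.954e-05, 1.954e-04]  ψ = [2, 2, 2]  (obs o_4=0)
t=5: δ = [8.140e-06, 8.140e-06, 3.256e-05]  ψ = [2, 2, 2]  (obs o_5=2)
backtrack: best end state = 2; path = [0, 2, 2, 2, 2, 2]

path = [0, 2, 2, 2, 2, 2]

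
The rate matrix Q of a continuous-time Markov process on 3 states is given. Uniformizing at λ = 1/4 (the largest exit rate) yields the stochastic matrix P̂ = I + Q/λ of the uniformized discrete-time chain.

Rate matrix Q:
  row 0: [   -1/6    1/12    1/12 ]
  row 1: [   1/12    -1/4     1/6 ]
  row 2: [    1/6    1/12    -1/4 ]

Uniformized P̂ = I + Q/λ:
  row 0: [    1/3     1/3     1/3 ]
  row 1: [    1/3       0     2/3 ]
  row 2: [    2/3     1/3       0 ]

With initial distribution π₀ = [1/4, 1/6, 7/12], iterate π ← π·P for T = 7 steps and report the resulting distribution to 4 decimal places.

t=0: π = [0.2500, 0.1667, 0.5833]
t=1: π = [0.5278, 0.2778, 0.1944]
t=2: π = [0.3981, 0.2407, 0.3611]
t=3: π = [0.4537, 0.2531, 0.2932]
t=4: π = [0.4311, 0.2490, 0.3200]
t=5: π = [0.4400, 0.2503, 0.3097]
t=6: π = [0.4366, 0.2499, 0.3136]
t=7: π = [0.4379, 0.2500, 0.3121]

π = [0.4379, 0.2500, 0.3121]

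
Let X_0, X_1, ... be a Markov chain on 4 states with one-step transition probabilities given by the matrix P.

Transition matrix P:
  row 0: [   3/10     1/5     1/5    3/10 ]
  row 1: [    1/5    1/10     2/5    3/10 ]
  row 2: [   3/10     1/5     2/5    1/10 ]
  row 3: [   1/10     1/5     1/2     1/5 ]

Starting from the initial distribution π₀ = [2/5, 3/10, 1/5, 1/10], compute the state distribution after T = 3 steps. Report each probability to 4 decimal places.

t=0: π = [0.4000, 0.3000, 0.2000, 0.1000]
t=1: π = [0.2500, 0.1700, 0.3300, 0.2500]
t=2: π = [0.2330, 0.1830, 0.3750, 0.2090]
t=3: π = [0.2399, 0.1817, 0.3743, 0.2041]

π = [0.2399, 0.1817, 0.3743, 0.2041]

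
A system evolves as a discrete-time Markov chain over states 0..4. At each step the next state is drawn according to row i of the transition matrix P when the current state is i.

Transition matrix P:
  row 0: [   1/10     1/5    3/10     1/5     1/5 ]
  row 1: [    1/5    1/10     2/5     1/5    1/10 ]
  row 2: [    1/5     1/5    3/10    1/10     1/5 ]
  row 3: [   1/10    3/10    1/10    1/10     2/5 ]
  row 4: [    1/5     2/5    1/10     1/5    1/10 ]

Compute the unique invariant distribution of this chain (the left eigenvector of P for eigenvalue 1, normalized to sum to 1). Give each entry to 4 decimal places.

π = [0.1674, 0.2307, 0.2534, 0.1588, 0.1897]

Balance equations π_j = Σ_i π_i·P[i][j]:
  π_0 = 1/10·π_0 + 1/5·π_1 + 1/5·π_2 + 1/10·π_3 + 1/5·π_4
  π_1 = 1/5·π_0 + 1/10·π_1 + 1/5·π_2 + 3/10·π_3 + 2/5·π_4
  π_2 = 3/10·π_0 + 2/5·π_1 + 3/10·π_2 + 1/10·π_3 + 1/10·π_4
  π_3 = 1/5·π_0 + 1/5·π_1 + 1/10·π_2 + 1/10·π_3 + 1/5·π_4
  normalize: π_0 + π_1 + π_2 + π_3 + π_4 = 1
Solving the linear system gives exactly π = [2219/13257, 3059/13257, 3359/13257, 2105/13257, 2515/13257].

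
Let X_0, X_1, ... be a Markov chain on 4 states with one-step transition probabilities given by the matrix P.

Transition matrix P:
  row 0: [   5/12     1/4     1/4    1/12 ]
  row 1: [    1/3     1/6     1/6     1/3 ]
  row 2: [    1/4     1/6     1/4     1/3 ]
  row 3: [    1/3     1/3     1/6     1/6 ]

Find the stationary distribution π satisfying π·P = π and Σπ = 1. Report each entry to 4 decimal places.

Balance equations π_j = Σ_i π_i·P[i][j]:
  π_0 = 5/12·π_0 + 1/3·π_1 + 1/4·π_2 + 1/3·π_3
  π_1 = 1/4·π_0 + 1/6·π_1 + 1/6·π_2 + 1/3·π_3
  π_2 = 1/4·π_0 + 1/6·π_1 + 1/4·π_2 + 1/6·π_3
  normalize: π_0 + π_1 + π_2 + π_3 = 1
Solving the linear system gives exactly π = [21/61, 197/854, 13/61, 181/854].

π = [0.3443, 0.2307, 0.2131, 0.2119]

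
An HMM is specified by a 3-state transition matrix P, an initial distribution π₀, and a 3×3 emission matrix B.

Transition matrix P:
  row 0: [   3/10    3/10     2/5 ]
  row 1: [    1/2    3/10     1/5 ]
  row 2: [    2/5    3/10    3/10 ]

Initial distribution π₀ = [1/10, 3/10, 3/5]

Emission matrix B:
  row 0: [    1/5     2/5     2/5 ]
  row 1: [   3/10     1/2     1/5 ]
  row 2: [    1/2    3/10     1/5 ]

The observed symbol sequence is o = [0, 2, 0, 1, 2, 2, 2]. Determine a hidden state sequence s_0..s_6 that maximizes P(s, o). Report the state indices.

path = [2, 0, 2, 1, 0, 0, 0]

t=0: δ = [2.000e-02, 9.000e-02, 3.000e-01]  (obs o_0=0)
t=1: δ = [4.800e-02, 1.800e-02, 1.800e-02]  ψ = [2, 2, 2]  (obs o_1=2)
t=2: δ = [2.880e-03, 4.320e-03, 9.600e-03]  ψ = [0, 0, 0]  (obs o_2=0)
t=3: δ = [1.536e-03, 1.440e-03, 8.640e-04]  ψ = [2, 2, 2]  (obs o_3=1)
t=4: δ = [2.880e-04, 9.216e-05, 1.229e-04]  ψ = [1, 0, 0]  (obs o_4=2)
t=5: δ = [3.456e-05, 1.728e-05, 2.304e-05]  ψ = [0, 0, 0]  (obs o_5=2)
t=6: δ = [4.147e-06, 2.074e-06, 2.765e-06]  ψ = [0, 0, 0]  (obs o_6=2)
backtrack: best end state = 0; path = [2, 0, 2, 1, 0, 0, 0]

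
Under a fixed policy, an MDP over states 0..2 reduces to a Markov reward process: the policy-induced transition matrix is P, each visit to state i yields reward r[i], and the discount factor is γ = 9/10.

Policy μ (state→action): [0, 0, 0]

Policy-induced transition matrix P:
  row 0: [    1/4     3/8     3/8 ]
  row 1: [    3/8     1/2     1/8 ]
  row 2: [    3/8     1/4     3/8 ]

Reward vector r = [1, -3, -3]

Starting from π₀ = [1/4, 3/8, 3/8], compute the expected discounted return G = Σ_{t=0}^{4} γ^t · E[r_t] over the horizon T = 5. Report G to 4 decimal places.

G = -7.1248

t=0: π = [0.2500, 0.3750, 0.3750], E[r] = -2.0000, γ^t·E[r] = -2.000000, running G = -2.000000
t=1: π = [0.3438, 0.3750, 0.2813], E[r] = -1.6250, γ^t·E[r] = -1.462500, running G = -3.462500
t=2: π = [0.3320, 0.3867, 0.2813], E[r] = -1.6719, γ^t·E[r] = -1.354219, running G = -4.816719
t=3: π = [0.3335, 0.3882, 0.2783], E[r] = -1.6660, γ^t·E[r] = -1.214525, running G = -6.031244
t=4: π = [0.3333, 0.3887, 0.2780], E[r] = -1.6667, γ^t·E[r] = -1.093553, running G = -7.124798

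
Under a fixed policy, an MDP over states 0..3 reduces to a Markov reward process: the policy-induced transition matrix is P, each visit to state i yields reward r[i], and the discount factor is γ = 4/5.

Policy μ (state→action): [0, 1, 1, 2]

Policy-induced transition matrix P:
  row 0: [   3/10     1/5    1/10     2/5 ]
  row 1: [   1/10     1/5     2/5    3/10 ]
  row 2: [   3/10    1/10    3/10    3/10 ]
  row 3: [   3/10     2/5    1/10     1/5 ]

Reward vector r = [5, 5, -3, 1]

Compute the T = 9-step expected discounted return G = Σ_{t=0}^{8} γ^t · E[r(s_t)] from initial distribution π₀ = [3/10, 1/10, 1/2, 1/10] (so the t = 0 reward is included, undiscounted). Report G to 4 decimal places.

t=0: π = [0.3000, 0.1000, 0.5000, 0.1000], E[r] = 0.6000, γ^t·E[r] = 0.600000, running G = 0.600000
t=1: π = [0.2800, 0.1700, 0.2300, 0.3200], E[r] = 1.8800, γ^t·E[r] = 1.504000, running G = 2.104000
t=2: π = [0.2660, 0.2410, 0.1970, 0.2960], E[r] = 2.2400, γ^t·E[r] = 1.433600, running G = 3.537600
t=3: π = [0.2518, 0.2395, 0.2117, 0.2970], E[r] = 2.1184, γ^t·E[r] = 1.084621, running G = 4.622221
t=4: π = [0.2521, 0.2382, 0.2142, 0.2955], E[r] = 2.1046, γ^t·E[r] = 0.862028, running G = 5.484249
t=5: π = [0.2524, 0.2377, 0.2143, 0.2957], E[r] = 2.1029, γ^t·E[r] = 0.689077, running G = 6.173326
t=6: π = [0.2525, 0.2377, 0.2142, 0.2957], E[r] = 2.1040, γ^t·E[r] = 0.551553, running G = 6.724878
t=7: π = [0.2525, 0.2377, 0.2141, 0.2957], E[r] = 2.1041, γ^t·E[r] = 0.441269, running G = 7.166147
t=8: π = [0.2525, 0.2377, 0.2141, 0.2957], E[r] = 2.1041, γ^t·E[r] = 0.353016, running G = 7.519163

G = 7.5192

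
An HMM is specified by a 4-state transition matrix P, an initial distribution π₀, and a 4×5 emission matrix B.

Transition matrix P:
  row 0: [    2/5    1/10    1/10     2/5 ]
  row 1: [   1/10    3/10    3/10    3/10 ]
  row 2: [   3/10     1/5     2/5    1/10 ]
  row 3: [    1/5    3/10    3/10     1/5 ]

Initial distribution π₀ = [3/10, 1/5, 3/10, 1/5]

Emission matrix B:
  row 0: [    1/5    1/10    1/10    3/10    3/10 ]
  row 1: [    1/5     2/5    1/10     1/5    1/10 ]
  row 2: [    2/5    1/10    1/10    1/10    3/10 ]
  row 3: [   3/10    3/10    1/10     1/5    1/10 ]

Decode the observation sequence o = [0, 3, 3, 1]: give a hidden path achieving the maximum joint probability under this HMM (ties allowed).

path = [2, 0, 0, 3]

t=0: δ = [6.000e-02, 4.000e-02, 1.200e-01, 6.000e-02]  (obs o_0=0)
t=1: δ = [1.080e-02, 4.800e-03, 4.800e-03, 4.800e-03]  ψ = [2, 2, 2, 0]  (obs o_1=3)
t=2: δ = [1.296e-03, 2.880e-04, 1.920e-04, 8.640e-04]  ψ = [0, 1, 2, 0]  (obs o_2=3)
t=3: δ = [5.184e-05, 1.037e-04, 2.592e-05, 1.555e-04]  ψ = [0, 3, 3, 0]  (obs o_3=1)
backtrack: best end state = 3; path = [2, 0, 0, 3]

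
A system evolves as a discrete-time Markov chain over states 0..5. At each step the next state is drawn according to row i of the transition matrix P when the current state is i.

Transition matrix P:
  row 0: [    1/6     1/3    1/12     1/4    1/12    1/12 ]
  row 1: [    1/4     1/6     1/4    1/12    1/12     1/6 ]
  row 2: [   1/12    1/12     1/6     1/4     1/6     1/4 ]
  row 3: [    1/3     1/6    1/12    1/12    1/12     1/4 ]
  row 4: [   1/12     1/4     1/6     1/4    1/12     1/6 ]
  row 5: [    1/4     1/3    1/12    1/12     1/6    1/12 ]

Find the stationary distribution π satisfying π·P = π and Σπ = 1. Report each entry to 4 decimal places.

Balance equations π_j = Σ_i π_i·P[i][j]:
  π_0 = 1/6·π_0 + 1/4·π_1 + 1/12·π_2 + 1/3·π_3 + 1/12·π_4 + 1/4·π_5
  π_1 = 1/3·π_0 + 1/6·π_1 + 1/12·π_2 + 1/6·π_3 + 1/4·π_4 + 1/3·π_5
  π_2 = 1/12·π_0 + 1/4·π_1 + 1/6·π_2 + 1/12·π_3 + 1/6·π_4 + 1/12·π_5
  π_3 = 1/4·π_0 + 1/12·π_1 + 1/4·π_2 + 1/12·π_3 + 1/4·π_4 + 1/12·π_5
  π_4 = 1/12·π_0 + 1/12·π_1 + 1/6·π_2 + 1/12·π_3 + 1/12·π_4 + 1/6·π_5
  normalize: π_0 + π_1 + π_2 + π_3 + π_4 + π_5 = 1
Solving the linear system gives exactly π = [32597/159390, 17921/79695, 2258/15939, 25363/159390, 8653/79695, 12851/79695].

π = [0.2045, 0.2249, 0.1417, 0.1591, 0.1086, 0.1613]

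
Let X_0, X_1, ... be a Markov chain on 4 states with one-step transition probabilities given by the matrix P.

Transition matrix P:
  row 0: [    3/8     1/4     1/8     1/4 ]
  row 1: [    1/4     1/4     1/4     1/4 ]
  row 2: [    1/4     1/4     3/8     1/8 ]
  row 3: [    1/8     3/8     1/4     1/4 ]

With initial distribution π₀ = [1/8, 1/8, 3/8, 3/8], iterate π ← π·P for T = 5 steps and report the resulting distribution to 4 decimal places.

π = [0.2545, 0.2773, 0.2494, 0.2188]

t=0: π = [0.1250, 0.1250, 0.3750, 0.3750]
t=1: π = [0.2188, 0.2969, 0.2813, 0.2031]
t=2: π = [0.2520, 0.2754, 0.2578, 0.2148]
t=3: π = [0.2546, 0.2769, 0.2507, 0.2178]
t=4: π = [0.2546, 0.2772, 0.2495, 0.2187]
t=5: π = [0.2545, 0.2773, 0.2494, 0.2188]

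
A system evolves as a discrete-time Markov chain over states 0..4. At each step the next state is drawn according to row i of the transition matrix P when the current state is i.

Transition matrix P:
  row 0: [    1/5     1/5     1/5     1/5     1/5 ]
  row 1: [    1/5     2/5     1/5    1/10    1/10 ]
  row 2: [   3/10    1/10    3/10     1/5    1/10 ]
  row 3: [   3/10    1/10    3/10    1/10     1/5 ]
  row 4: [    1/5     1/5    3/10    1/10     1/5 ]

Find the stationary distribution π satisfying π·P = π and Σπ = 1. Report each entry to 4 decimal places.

Balance equations π_j = Σ_i π_i·P[i][j]:
  π_0 = 1/5·π_0 + 1/5·π_1 + 3/10·π_2 + 3/10·π_3 + 1/5·π_4
  π_1 = 1/5·π_0 + 2/5·π_1 + 1/10·π_2 + 1/10·π_3 + 1/5·π_4
  π_2 = 1/5·π_0 + 1/5·π_1 + 3/10·π_2 + 3/10·π_3 + 3/10·π_4
  π_3 = 1/5·π_0 + 1/10·π_1 + 1/5·π_2 + 1/10·π_3 + 1/10·π_4
  normalize: π_0 + π_1 + π_2 + π_3 + π_4 = 1
Solving the linear system gives exactly π = [950/3949, 787/3949, 1011/3949, 591/3949, 610/3949].

π = [0.2406, 0.1993, 0.2560, 0.1497, 0.1545]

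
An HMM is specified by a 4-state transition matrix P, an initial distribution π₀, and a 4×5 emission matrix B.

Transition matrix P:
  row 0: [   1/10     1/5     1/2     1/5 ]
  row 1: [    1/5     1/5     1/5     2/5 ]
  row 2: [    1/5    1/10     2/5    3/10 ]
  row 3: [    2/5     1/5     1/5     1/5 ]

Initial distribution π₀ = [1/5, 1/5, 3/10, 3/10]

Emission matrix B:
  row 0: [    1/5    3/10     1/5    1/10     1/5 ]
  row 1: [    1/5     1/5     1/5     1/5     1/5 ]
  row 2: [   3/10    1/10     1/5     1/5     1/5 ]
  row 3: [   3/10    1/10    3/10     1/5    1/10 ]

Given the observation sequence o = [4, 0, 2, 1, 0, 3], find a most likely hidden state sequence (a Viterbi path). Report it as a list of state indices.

path = [2, 2, 3, 0, 2, 2]

t=0: δ = [4.000e-02, 4.000e-02, 6.000e-02, 3.000e-02]  (obs o_0=4)
t=1: δ = [2.400e-03, 1.600e-03, 7.200e-03, 5.400e-03]  ψ = [2, 0, 2, 2]  (obs o_1=0)
t=2: δ = [4.320e-04, 2.160e-04, 5.760e-04, 6.480e-04]  ψ = [3, 3, 2, 2]  (obs o_2=2)
t=3: δ = [7.776e-05, 2.592e-05, 2.304e-05, 1.728e-05]  ψ = [3, 3, 2, 2]  (obs o_3=1)
t=4: δ = [1.555e-06, 3.110e-06, 1.166e-05, 4.666e-06]  ψ = [0, 0, 0, 0]  (obs o_4=0)
t=5: δ = [2.333e-07, 2.333e-07, 9.331e-07, 6.998e-07]  ψ = [2, 2, 2, 2]  (obs o_5=3)
backtrack: best end state = 2; path = [2, 2, 3, 0, 2, 2]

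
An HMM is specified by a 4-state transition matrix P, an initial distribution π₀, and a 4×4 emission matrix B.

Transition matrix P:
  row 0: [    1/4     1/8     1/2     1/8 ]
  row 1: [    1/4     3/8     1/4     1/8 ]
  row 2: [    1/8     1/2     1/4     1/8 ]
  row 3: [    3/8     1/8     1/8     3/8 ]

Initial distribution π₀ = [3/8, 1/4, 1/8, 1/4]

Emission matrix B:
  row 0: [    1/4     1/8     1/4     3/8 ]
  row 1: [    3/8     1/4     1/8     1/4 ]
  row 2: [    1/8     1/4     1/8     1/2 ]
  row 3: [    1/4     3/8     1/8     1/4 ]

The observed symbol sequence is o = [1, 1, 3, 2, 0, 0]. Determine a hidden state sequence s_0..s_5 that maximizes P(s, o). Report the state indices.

path = [3, 3, 0, 2, 1, 1]

t=0: δ = [4.688e-02, 6.250e-02, 3.125e-02, 9.375e-02]  (obs o_0=1)
t=1: δ = [4.395e-03, 5.859e-03, 5.859e-03, 1.318e-02]  ψ = [3, 1, 0, 3]  (obs o_1=1)
t=2: δ = [1.854e-03, 7.324e-04, 1.099e-03, 1.236e-03]  ψ = [3, 2, 0, 3]  (obs o_2=3)
t=3: δ = [1.159e-04, 6.866e-05, 1.159e-04, 5.794e-05]  ψ = [0, 2, 0, 3]  (obs o_3=2)
t=4: δ = [7.242e-06, 2.173e-05, 7.242e-06, 5.431e-06]  ψ = [0, 2, 0, 3]  (obs o_4=0)
t=5: δ = [1.358e-06, 3.055e-06, 6.789e-07, 6.789e-07]  ψ = [1, 1, 1, 1]  (obs o_5=0)
backtrack: best end state = 1; path = [3, 3, 0, 2, 1, 1]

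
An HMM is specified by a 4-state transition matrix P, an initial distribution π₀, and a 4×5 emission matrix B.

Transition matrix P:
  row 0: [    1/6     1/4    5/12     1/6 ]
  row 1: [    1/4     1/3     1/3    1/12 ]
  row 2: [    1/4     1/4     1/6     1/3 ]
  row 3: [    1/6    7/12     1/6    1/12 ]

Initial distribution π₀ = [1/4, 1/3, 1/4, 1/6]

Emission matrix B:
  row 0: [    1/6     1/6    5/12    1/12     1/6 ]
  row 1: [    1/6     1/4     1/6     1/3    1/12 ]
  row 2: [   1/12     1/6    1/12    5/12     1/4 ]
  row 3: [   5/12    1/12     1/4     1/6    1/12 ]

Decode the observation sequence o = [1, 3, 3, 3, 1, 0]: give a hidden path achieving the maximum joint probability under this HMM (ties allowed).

path = [1, 2, 3, 1, 2, 3]

t=0: δ = [4.167e-02, 8.333e-02, 4.167e-02, 1.389e-02]  (obs o_0=1)
t=1: δ = [1.736e-03, 9.259e-03, 1.157e-02, 2.315e-03]  ψ = [1, 1, 1, 2]  (obs o_1=3)
t=2: δ = [2.411e-04, 1.029e-03, 1.286e-03, 6.430e-04]  ψ = [2, 1, 1, 2]  (obs o_2=3)
t=3: δ = [2.679e-05, 1.250e-04, 1.429e-04, 7.144e-05]  ψ = [2, 3, 1, 2]  (obs o_3=3)
t=4: δ = [5.954e-06, 1.042e-05, 6.946e-06, 3.969e-06]  ψ = [2, 1, 1, 2]  (obs o_4=1)
t=5: δ = [4.341e-07, 5.788e-07, 2.894e-07, 9.647e-07]  ψ = [1, 1, 1, 2]  (obs o_5=0)
backtrack: best end state = 3; path = [1, 2, 3, 1, 2, 3]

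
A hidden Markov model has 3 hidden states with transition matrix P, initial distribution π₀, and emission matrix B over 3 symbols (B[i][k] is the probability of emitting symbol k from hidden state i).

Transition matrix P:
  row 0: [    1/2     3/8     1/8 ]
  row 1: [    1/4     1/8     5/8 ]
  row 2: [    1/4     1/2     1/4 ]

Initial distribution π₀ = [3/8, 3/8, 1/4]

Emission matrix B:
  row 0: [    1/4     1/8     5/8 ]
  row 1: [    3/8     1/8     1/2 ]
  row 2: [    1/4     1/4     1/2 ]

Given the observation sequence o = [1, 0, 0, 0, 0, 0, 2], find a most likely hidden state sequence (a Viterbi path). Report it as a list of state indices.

t=0: δ = [4.688e-02, 4.688e-02, 6.250e-02]  (obs o_0=1)
t=1: δ = [5.859e-03, 1.172e-02, 7.324e-03]  ψ = [0, 2, 1]  (obs o_1=0)
t=2: δ = [7.324e-04, 1.373e-03, 1.831e-03]  ψ = [0, 2, 1]  (obs o_2=0)
t=3: δ = [1.144e-04, 3.433e-04, 2.146e-04]  ψ = [2, 2, 1]  (obs o_3=0)
t=4: δ = [2.146e-05, 4.023e-05, 5.364e-05]  ψ = [1, 2, 1]  (obs o_4=0)
t=5: δ = [3.353e-06, 1.006e-05, 6.286e-06]  ψ = [2, 2, 1]  (obs o_5=0)
t=6: δ = [1.572e-06, 1.572e-06, 3.143e-06]  ψ = [1, 2, 1]  (obs o_6=2)
backtrack: best end state = 2; path = [2, 1, 2, 1, 2, 1, 2]

path = [2, 1, 2, 1, 2, 1, 2]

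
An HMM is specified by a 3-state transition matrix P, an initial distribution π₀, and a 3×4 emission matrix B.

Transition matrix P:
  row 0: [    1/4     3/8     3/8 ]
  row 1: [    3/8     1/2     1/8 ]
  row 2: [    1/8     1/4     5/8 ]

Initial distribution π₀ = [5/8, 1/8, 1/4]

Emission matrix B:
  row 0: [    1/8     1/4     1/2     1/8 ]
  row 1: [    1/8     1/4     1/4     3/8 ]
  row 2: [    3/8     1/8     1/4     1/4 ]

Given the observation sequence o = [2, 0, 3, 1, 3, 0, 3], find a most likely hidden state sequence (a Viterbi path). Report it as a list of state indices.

t=0: δ = [3.125e-01, 3.125e-02, 6.250e-02]  (obs o_0=2)
t=1: δ = [9.766e-03, 1.465e-02, 4.395e-02]  ψ = [0, 0, 0]  (obs o_1=0)
t=2: δ = [6.866e-04, 4.120e-03, 6.866e-03]  ψ = [1, 2, 2]  (obs o_2=3)
t=3: δ = [3.862e-04, 5.150e-04, 5.364e-04]  ψ = [1, 1, 2]  (obs o_3=1)
t=4: δ = [2.414e-05, 9.656e-05, 8.382e-05]  ψ = [1, 1, 2]  (obs o_4=3)
t=5: δ = [4.526e-06, 6.035e-06, 1.965e-05]  ψ = [1, 1, 2]  (obs o_5=0)
t=6: δ = [3.070e-07, 1.842e-06, 3.070e-06]  ψ = [2, 2, 2]  (obs o_6=3)
backtrack: best end state = 2; path = [0, 2, 2, 2, 2, 2, 2]

path = [0, 2, 2, 2, 2, 2, 2]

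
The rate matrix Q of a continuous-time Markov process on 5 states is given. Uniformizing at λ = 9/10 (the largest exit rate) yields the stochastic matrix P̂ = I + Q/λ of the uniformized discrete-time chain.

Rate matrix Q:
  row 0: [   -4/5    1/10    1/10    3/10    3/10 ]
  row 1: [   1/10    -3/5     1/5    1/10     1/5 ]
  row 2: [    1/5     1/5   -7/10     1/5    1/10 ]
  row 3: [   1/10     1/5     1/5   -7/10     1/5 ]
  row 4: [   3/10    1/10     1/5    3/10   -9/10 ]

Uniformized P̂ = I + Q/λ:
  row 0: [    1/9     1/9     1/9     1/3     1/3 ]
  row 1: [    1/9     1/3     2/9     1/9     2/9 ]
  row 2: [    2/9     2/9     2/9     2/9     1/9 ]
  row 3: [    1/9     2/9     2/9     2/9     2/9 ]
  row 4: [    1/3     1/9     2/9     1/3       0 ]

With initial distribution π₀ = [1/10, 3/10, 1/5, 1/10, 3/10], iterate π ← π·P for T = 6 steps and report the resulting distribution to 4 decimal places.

t=0: π = [0.1000, 0.3000, 0.2000, 0.1000, 0.3000]
t=1: π = [0.2000, 0.2111, 0.2111, 0.2333, 0.1444]
t=2: π = [0.1667, 0.2074, 0.2000, 0.2370, 0.1889]
t=3: π = [0.1753, 0.2058, 0.2037, 0.2387, 0.1765]
t=4: π = [0.1730, 0.2060, 0.2027, 0.2385, 0.1798]
t=5: π = [0.1736, 0.2059, 0.2030, 0.2385, 0.1790]
t=6: π = [0.1734, 0.2059, 0.2029, 0.2385, 0.1792]

π = [0.1734, 0.2059, 0.2029, 0.2385, 0.1792]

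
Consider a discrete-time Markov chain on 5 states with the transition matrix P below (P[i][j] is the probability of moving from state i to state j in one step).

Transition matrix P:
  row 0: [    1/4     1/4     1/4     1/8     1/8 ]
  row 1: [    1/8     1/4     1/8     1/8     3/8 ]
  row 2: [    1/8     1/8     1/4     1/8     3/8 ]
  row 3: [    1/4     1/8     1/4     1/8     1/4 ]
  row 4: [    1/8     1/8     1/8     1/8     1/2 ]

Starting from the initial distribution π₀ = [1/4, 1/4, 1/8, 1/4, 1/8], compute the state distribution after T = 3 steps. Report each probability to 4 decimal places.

π = [0.1611, 0.1670, 0.1848, 0.1250, 0.3621]

t=0: π = [0.2500, 0.2500, 0.1250, 0.2500, 0.1250]
t=1: π = [0.1875, 0.1875, 0.2031, 0.1250, 0.2969]
t=2: π = [0.1641, 0.1719, 0.1895, 0.1250, 0.3496]
t=3: π = [0.1611, 0.1670, 0.1848, 0.1250, 0.3621]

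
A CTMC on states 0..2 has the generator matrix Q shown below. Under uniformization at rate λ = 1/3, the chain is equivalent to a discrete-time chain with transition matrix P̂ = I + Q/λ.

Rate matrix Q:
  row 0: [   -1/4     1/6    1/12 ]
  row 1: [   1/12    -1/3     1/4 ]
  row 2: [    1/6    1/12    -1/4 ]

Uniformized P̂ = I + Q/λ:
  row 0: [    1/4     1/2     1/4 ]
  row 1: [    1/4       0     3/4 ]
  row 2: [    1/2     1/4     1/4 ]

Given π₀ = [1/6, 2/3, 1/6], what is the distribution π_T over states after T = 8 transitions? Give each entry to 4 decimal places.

π = [0.3461, 0.2693, 0.3846]

t=0: π = [0.1667, 0.6667, 0.1667]
t=1: π = [0.2917, 0.1250, 0.5833]
t=2: π = [0.3958, 0.2917, 0.3125]
t=3: π = [0.3281, 0.2760, 0.3958]
t=4: π = [0.3490, 0.2630, 0.3880]
t=5: π = [0.3470, 0.2715, 0.3815]
t=6: π = [0.3454, 0.2689, 0.3857]
t=7: π = [0.3464, 0.2691, 0.3844]
t=8: π = [0.3461, 0.2693, 0.3846]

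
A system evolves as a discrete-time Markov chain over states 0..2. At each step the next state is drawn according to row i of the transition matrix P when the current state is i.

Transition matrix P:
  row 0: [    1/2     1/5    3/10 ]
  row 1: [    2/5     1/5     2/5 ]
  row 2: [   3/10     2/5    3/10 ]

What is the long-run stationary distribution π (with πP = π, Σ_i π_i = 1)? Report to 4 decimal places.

Balance equations π_j = Σ_i π_i·P[i][j]:
  π_0 = 1/2·π_0 + 2/5·π_1 + 3/10·π_2
  π_1 = 1/5·π_0 + 1/5·π_1 + 2/5·π_2
  normalize: π_0 + π_1 + π_2 = 1
Solving the linear system gives exactly π = [20/49, 13/49, 16/49].

π = [0.4082, 0.2653, 0.3265]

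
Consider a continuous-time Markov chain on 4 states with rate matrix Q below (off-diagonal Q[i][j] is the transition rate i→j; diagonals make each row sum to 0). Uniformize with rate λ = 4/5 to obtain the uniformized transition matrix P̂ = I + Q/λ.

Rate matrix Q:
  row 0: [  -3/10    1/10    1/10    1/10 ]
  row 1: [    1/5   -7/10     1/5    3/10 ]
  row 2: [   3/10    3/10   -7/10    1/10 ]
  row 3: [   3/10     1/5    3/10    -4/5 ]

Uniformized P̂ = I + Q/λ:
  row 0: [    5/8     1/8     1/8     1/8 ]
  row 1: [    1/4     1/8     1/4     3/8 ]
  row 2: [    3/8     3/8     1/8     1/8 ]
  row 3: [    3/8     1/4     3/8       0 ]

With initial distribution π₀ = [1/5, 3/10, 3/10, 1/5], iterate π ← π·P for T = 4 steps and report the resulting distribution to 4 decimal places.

t=0: π = [0.2000, 0.3000, 0.3000, 0.2000]
t=1: π = [0.3875, 0.2250, 0.2125, 0.1750]
t=2: π = [0.4438, 0.2000, 0.1969, 0.1594]
t=3: π = [0.4609, 0.1941, 0.1898, 0.1551]
t=4: π = [0.4660, 0.1918, 0.1880, 0.1542]

π = [0.4660, 0.1918, 0.1880, 0.1542]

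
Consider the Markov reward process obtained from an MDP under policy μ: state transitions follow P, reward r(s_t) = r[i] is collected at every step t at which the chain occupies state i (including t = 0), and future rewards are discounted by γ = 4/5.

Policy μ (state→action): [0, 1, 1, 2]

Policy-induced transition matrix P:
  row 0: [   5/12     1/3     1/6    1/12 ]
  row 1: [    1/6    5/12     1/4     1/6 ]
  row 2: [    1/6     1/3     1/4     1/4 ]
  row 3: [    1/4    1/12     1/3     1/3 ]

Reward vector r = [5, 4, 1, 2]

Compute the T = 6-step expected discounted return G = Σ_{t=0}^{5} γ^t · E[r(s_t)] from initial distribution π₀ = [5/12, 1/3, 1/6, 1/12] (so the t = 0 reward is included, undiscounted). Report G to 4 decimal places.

t=0: π = [0.4167, 0.3333, 0.1667, 0.0833], E[r] = 3.7500, γ^t·E[r] = 3.750000, running G = 3.750000
t=1: π = [0.2778, 0.3403, 0.2222, 0.1597], E[r] = 3.2917, γ^t·E[r] = 2.633333, running G = 6.383333
t=2: π = [0.2494, 0.3218, 0.2402, 0.1887], E[r] = 3.1516, γ^t·E[r] = 2.017037, running G = 8.400370
t=3: π = [0.2447, 0.3130, 0.2449, 0.1973], E[r] = 3.1153, γ^t·E[r] = 1.595012, running G = 9.995383
t=4: π = [0.2443, 0.3101, 0.2460, 0.1996], E[r] = 3.1070, γ^t·E[r] = 1.272629, running G = 11.268012
t=5: π = [0.2444, 0.3093, 0.2463, 0.2001], E[r] = 3.1054, γ^t·E[r] = 1.017579, running G = 12.285590

G = 12.2856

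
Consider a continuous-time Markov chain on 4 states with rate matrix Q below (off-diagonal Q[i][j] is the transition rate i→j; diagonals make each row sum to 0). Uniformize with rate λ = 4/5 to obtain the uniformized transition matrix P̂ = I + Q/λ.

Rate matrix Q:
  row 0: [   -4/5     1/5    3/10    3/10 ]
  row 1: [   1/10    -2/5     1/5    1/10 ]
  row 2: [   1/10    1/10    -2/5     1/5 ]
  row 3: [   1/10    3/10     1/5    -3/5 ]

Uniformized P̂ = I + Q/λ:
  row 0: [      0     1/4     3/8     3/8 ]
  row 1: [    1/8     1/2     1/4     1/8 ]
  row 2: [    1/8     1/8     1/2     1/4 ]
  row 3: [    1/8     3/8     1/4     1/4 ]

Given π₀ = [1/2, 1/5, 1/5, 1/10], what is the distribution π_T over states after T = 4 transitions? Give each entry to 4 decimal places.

t=0: π = [0.5000, 0.2000, 0.2000, 0.1000]
t=1: π = [0.0625, 0.2875, 0.3625, 0.2875]
t=2: π = [0.1172, 0.3125, 0.3484, 0.2219]
t=3: π = [0.1104, 0.3123, 0.3518, 0.2256]
t=4: π = [0.1112, 0.3123, 0.3517, 0.2248]

π = [0.1112, 0.3123, 0.3517, 0.2248]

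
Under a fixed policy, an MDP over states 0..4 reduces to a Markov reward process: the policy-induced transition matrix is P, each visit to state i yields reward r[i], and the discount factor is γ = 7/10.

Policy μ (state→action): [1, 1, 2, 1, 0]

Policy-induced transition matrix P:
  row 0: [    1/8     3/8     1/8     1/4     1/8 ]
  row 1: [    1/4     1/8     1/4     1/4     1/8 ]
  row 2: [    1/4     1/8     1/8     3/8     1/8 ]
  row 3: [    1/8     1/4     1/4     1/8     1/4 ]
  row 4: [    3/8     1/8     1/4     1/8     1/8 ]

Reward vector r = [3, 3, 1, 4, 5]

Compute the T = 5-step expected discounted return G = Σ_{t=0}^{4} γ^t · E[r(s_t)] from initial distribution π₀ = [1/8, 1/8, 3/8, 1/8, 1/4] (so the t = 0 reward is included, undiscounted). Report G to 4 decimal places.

t=0: π = [0.1250, 0.1250, 0.3750, 0.1250, 0.2500], E[r] = 2.8750, γ^t·E[r] = 2.875000, running G = 2.875000
t=1: π = [0.2500, 0.1719, 0.1875, 0.2500, 0.1406], E[r] = 3.1563, γ^t·E[r] = 2.209375, running G = 5.084375
t=2: π = [0.2051, 0.2188, 0.1953, 0.2246, 0.1563], E[r] = 3.1465, γ^t·E[r] = 1.541777, running G = 6.626152
t=3: π = [0.2158, 0.2043, 0.2000, 0.2268, 0.1531], E[r] = 3.1331, γ^t·E[r] = 1.074638, running G = 7.700791
t=4: π = [0.2138, 0.2073, 0.1980, 0.2275, 0.1534], E[r] = 3.1382, γ^t·E[r] = 0.753471, running G = 8.454261

G = 8.4543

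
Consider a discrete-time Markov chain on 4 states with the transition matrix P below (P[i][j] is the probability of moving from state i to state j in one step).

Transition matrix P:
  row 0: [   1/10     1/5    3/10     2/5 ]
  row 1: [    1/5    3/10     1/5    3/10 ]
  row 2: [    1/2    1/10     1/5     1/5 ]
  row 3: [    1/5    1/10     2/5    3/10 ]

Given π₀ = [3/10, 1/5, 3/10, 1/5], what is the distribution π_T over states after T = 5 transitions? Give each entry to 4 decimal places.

t=0: π = [0.3000, 0.2000, 0.3000, 0.2000]
t=1: π = [0.2600, 0.1700, 0.2700, 0.3000]
t=2: π = [0.2550, 0.1600, 0.2860, 0.2990]
t=3: π = [0.2603, 0.1575, 0.2853, 0.2969]
t=4: π = [0.2596, 0.1575, 0.2854, 0.2975]
t=5: π = [0.2597, 0.1575, 0.2855, 0.2974]

π = [0.2597, 0.1575, 0.2855, 0.2974]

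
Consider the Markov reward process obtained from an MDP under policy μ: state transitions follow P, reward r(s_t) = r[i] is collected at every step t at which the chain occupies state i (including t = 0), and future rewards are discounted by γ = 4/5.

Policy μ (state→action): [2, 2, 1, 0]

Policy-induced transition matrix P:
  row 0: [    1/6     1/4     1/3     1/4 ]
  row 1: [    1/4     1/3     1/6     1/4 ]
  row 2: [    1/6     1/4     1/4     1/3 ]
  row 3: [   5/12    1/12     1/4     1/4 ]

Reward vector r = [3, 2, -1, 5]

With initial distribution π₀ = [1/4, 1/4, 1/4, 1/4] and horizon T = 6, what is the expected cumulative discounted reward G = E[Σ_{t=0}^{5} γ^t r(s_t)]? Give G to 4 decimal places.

t=0: π = [0.2500, 0.2500, 0.2500, 0.2500], E[r] = 2.2500, γ^t·E[r] = 2.250000, running G = 2.250000
t=1: π = [0.2500, 0.2292, 0.2500, 0.2708], E[r] = 2.3125, γ^t·E[r] = 1.850000, running G = 4.100000
t=2: π = [0.2535, 0.2240, 0.2517, 0.2708], E[r] = 2.3108, γ^t·E[r] = 1.478889, running G = 5.578889
t=3: π = [0.2530, 0.2235, 0.2525, 0.2710], E[r] = 2.3086, γ^t·E[r] = 1.182000, running G = 6.760889
t=4: π = [0.2530, 0.2235, 0.2525, 0.2710], E[r] = 2.3088, γ^t·E[r] = 0.945674, running G = 7.706563
t=5: π = [0.2530, 0.2234, 0.2525, 0.2710], E[r] = 2.3088, γ^t·E[r] = 0.756538, running G = 8.463101

G = 8.4631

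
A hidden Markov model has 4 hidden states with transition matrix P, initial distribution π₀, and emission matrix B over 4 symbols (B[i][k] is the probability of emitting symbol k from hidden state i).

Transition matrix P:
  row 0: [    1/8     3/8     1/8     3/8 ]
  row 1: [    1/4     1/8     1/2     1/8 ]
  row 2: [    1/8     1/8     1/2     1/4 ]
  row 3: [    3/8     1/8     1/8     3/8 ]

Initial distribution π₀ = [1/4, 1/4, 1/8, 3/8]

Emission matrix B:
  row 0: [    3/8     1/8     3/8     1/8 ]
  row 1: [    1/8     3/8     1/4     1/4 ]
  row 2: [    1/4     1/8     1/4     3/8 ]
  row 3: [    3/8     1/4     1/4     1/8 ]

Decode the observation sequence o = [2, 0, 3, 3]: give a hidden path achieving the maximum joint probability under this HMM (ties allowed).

path = [1, 2, 2, 2]

t=0: δ = [9.375e-02, 6.250e-02, 3.125e-02, 9.375e-02]  (obs o_0=2)
t=1: δ = [1.318e-02, 4.395e-03, 7.812e-03, 1.318e-02]  ψ = [3, 0, 1, 0]  (obs o_1=0)
t=2: δ = [6.180e-04, 1.236e-03, 1.465e-03, 6.180e-04]  ψ = [3, 0, 2, 0]  (obs o_2=3)
t=3: δ = [3.862e-05, 5.794e-05, 2.747e-04, 4.578e-05]  ψ = [1, 0, 2, 2]  (obs o_3=3)
backtrack: best end state = 2; path = [1, 2, 2, 2]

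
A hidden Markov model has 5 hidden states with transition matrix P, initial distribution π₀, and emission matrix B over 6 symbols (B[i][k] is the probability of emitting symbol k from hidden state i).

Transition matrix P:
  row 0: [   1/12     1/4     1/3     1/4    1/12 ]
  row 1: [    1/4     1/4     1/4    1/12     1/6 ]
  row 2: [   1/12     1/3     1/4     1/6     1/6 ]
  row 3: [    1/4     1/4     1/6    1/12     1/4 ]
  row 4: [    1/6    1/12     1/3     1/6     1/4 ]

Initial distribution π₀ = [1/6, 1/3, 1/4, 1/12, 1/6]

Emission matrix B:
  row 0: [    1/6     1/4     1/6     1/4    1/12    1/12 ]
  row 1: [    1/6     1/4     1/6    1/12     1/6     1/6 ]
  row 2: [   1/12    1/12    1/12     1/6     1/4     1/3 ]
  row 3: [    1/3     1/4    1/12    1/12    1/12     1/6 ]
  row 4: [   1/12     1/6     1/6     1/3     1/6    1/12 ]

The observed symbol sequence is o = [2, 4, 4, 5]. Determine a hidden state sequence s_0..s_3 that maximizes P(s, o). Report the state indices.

path = [1, 2, 2, 2]

t=0: δ = [2.778e-02, 5.556e-02, 2.083e-02, 6.944e-03, 2.778e-02]  (obs o_0=2)
t=1: δ = [1.157e-03, 2.315e-03, 3.472e-03, 5.787e-04, 1.543e-03]  ψ = [1, 1, 1, 0, 1]  (obs o_1=4)
t=2: δ = [4.823e-05, 1.929e-04, 2.170e-04, 4.823e-05, 9.645e-05]  ψ = [1, 2, 2, 2, 2]  (obs o_2=4)
t=3: δ = [4.019e-06, 1.206e-05, 1.808e-05, 6.028e-06, 3.014e-06]  ψ = [1, 2, 2, 2, 2]  (obs o_3=5)
backtrack: best end state = 2; path = [1, 2, 2, 2]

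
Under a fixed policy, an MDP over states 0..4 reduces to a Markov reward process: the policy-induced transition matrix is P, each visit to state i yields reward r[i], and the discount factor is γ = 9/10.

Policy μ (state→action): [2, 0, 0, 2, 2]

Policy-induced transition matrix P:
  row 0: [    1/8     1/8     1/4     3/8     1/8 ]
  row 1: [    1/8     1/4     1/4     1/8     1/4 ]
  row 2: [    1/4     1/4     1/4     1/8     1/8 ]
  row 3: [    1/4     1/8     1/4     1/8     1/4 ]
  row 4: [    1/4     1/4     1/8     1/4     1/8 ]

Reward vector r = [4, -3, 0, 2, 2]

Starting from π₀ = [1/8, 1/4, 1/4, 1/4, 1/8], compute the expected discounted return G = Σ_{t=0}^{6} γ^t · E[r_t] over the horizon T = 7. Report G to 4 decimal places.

t=0: π = [0.1250, 0.2500, 0.2500, 0.2500, 0.1250], E[r] = 0.5000, γ^t·E[r] = 0.500000, running G = 0.500000
t=1: π = [0.2031, 0.2031, 0.2344, 0.1719, 0.1875], E[r] = 0.9219, γ^t·E[r] = 0.829688, running G = 1.329688
t=2: π = [0.1992, 0.2031, 0.2266, 0.1992, 0.1719], E[r] = 0.9297, γ^t·E[r] = 0.753047, running G = 2.082734
t=3: π = [0.1997, 0.2002, 0.2285, 0.1963, 0.1753], E[r] = 0.9414, γ^t·E[r] = 0.686285, running G = 2.769020
t=4: π = [0.2000, 0.2005, 0.2281, 0.1968, 0.1746], E[r] = 0.9413, γ^t·E[r] = 0.617617, running G = 3.386636
t=5: π = [0.1999, 0.2004, 0.2282, 0.1968, 0.1747], E[r] = 0.9415, γ^t·E[r] = 0.555972, running G = 3.942608
t=6: π = [0.2000, 0.2004, 0.2282, 0.1968, 0.1747], E[r] = 0.9416, γ^t·E[r] = 0.500383, running G = 4.442991

G = 4.4430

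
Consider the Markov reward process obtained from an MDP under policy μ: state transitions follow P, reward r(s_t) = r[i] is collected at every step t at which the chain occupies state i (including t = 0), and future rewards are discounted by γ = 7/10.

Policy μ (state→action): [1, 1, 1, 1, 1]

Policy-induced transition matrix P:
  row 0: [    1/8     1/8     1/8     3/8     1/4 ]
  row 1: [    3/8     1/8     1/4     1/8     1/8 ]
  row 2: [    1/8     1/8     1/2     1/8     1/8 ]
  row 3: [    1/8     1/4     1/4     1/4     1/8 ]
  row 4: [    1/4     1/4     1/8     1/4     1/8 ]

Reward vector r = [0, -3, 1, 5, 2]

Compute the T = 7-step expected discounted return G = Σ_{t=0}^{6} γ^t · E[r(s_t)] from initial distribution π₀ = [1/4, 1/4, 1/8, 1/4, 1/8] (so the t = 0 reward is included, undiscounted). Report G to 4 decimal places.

t=0: π = [0.2500, 0.2500, 0.1250, 0.2500, 0.1250], E[r] = 0.8750, γ^t·E[r] = 0.875000, running G = 0.875000
t=1: π = [0.2031, 0.1719, 0.2344, 0.2344, 0.1563], E[r] = 1.2031, γ^t·E[r] = 0.842188, running G = 1.717188
t=2: π = [0.1875, 0.1738, 0.2637, 0.2246, 0.1504], E[r] = 1.1660, γ^t·E[r] = 0.571348, running G = 2.288535
t=3: π = [0.1873, 0.1719, 0.2737, 0.2188, 0.1484], E[r] = 1.1487, γ^t·E[r] = 0.393998, running G = 2.682533
t=4: π = [0.1865, 0.1709, 0.2765, 0.2177, 0.1484], E[r] = 1.1491, γ^t·E[r] = 0.275908, running G = 2.958441
t=5: π = [0.1863, 0.1708, 0.2772, 0.2174, 0.1483], E[r] = 1.1486, γ^t·E[r] = 0.193039, running G = 3.151480
t=6: π = [0.1862, 0.1707, 0.2775, 0.2173, 0.1483], E[r] = 1.1483, γ^t·E[r] = 0.135100, running G = 3.286580

G = 3.2866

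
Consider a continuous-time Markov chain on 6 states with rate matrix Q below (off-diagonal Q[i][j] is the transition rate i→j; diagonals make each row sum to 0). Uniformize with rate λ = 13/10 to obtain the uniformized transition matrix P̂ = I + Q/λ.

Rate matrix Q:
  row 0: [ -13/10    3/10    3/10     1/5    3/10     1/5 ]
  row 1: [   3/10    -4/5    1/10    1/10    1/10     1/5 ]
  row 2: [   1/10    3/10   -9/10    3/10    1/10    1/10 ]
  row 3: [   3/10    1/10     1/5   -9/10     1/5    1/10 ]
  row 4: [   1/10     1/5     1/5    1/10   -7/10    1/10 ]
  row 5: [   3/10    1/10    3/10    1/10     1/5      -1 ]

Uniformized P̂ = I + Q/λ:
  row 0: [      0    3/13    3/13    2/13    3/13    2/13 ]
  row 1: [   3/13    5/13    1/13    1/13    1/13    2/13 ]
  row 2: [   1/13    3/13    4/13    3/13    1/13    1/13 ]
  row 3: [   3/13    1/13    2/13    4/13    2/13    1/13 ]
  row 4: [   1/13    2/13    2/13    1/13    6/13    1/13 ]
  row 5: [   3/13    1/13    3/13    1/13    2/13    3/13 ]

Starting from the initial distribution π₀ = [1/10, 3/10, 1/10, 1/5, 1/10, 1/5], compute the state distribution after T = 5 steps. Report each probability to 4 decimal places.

t=0: π = [0.1000, 0.3000, 0.1000, 0.2000, 0.1000, 0.2000]
t=1: π = [0.1769, 0.2077, 0.1692, 0.1462, 0.1615, 0.1385]
t=2: π = [0.1391, 0.2065, 0.1882, 0.1503, 0.1882, 0.1278]
t=3: π = [0.1408, 0.2053, 0.1874, 0.1513, 0.1921, 0.1232]
t=4: π = [0.1399, 0.2054, 0.1872, 0.1515, 0.1936, 0.1225]
t=5: π = [0.1399, 0.2053, 0.1870, 0.1514, 0.1940, 0.1223]

π = [0.1399, 0.2053, 0.1870, 0.1514, 0.1940, 0.1223]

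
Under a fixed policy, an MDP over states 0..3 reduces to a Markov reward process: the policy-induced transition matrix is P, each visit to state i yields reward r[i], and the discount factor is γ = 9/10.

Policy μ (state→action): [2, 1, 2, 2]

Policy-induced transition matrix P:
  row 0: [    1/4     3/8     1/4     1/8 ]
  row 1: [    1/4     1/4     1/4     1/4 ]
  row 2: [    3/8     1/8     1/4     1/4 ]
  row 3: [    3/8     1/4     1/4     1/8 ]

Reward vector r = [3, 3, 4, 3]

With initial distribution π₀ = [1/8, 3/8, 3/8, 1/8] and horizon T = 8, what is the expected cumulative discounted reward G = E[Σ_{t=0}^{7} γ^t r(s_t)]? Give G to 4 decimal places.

t=0: π = [0.1250, 0.3750, 0.3750, 0.1250], E[r] = 3.3750, γ^t·E[r] = 3.375000, running G = 3.375000
t=1: π = [0.3125, 0.2188, 0.2500, 0.2188], E[r] = 3.2500, γ^t·E[r] = 2.925000, running G = 6.300000
t=2: π = [0.3086, 0.2578, 0.2500, 0.1836], E[r] = 3.2500, γ^t·E[r] = 2.632500, running G = 8.932500
t=3: π = [0.3042, 0.2573, 0.2500, 0.1885], E[r] = 3.2500, γ^t·E[r] = 2.369250, running G = 11.301750
t=4: π = [0.3048, 0.2568, 0.2500, 0.1884], E[r] = 3.2500, γ^t·E[r] = 2.132325, running G = 13.434075
t=5: π = [0.3048, 0.2569, 0.2500, 0.1883], E[r] = 3.2500, γ^t·E[r] = 1.919093, running G = 15.353168
t=6: π = [0.3048, 0.2569, 0.2500, 0.1884], E[r] = 3.2500, γ^t·E[r] = 1.727183, running G = 17.080351
t=7: π = [0.3048, 0.2568, 0.2500, 0.1884], E[r] = 3.2500, γ^t·E[r] = 1.554465, running G = 18.634816

G = 18.6348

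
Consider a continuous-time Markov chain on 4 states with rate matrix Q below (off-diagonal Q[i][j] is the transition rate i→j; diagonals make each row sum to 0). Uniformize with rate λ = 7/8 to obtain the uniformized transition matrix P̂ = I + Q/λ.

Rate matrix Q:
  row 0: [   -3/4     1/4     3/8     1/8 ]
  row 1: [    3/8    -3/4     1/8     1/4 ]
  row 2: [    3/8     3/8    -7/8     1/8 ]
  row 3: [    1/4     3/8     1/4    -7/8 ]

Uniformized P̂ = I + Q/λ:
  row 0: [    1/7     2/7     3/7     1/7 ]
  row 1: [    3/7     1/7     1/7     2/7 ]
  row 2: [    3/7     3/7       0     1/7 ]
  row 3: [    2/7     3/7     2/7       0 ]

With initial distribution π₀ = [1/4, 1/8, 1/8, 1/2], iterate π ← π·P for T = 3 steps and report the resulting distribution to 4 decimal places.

t=0: π = [0.2500, 0.1250, 0.1250, 0.5000]
t=1: π = [0.2857, 0.3571, 0.2679, 0.0893]
t=2: π = [0.3342, 0.2857, 0.1990, 0.1811]
t=3: π = [0.3072, 0.2992, 0.2358, 0.1578]

π = [0.3072, 0.2992, 0.2358, 0.1578]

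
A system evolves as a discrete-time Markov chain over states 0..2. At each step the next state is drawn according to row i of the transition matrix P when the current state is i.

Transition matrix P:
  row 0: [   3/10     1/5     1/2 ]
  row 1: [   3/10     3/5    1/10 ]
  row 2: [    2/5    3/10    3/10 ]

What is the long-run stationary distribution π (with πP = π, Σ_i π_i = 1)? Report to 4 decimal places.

Balance equations π_j = Σ_i π_i·P[i][j]:
  π_0 = 3/10·π_0 + 3/10·π_1 + 2/5·π_2
  π_1 = 1/5·π_0 + 3/5·π_1 + 3/10·π_2
  normalize: π_0 + π_1 + π_2 = 1
Solving the linear system gives exactly π = [25/76, 29/76, 11/38].

π = [0.3289, 0.3816, 0.2895]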